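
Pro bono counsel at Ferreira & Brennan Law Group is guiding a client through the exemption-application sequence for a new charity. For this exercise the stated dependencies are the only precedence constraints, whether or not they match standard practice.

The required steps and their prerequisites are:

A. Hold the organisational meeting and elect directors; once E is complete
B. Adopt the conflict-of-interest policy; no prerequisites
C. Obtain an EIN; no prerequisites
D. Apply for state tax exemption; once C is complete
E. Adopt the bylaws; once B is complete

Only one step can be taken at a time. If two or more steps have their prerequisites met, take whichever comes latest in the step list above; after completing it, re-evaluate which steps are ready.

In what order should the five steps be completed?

C and B have no prerequisites; C is listed later, so C is first.
D and B are both available; D is listed later → D.
That leaves B as the only ready step → B.
E needed B, now all done → E.
A needed E, now all done → A.

C → D → B → E → A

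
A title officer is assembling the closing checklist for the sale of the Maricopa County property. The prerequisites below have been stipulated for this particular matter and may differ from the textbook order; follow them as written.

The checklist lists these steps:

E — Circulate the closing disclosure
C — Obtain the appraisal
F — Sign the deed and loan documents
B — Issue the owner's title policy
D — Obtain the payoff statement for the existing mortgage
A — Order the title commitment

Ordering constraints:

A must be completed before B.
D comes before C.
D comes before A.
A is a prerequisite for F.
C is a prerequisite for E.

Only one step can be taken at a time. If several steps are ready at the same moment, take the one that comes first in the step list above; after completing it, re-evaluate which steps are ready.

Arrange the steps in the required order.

D, C, E, A, F, B

Only D has no prerequisites, so it is first.
C and A are both available; C is listed earlier → C.
E now also ready, so the ready set is {E, A}; E is listed earlier → E.
That leaves A as the only ready step → A.
F and B are both available; F is listed earlier → F.
B is the only step now ready → B.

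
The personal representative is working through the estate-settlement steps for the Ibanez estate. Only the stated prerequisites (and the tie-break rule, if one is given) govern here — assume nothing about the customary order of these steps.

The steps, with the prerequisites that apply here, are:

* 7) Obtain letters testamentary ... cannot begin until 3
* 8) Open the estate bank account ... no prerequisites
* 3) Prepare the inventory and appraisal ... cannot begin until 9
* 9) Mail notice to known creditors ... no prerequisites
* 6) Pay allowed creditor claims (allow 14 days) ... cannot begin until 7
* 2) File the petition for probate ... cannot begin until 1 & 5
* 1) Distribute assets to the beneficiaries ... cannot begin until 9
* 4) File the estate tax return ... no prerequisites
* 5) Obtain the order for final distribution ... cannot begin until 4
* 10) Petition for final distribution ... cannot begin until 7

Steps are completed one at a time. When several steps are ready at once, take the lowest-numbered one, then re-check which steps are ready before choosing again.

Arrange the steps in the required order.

4, 5, 8, 9, 1, 2, 3, 7, 6, 10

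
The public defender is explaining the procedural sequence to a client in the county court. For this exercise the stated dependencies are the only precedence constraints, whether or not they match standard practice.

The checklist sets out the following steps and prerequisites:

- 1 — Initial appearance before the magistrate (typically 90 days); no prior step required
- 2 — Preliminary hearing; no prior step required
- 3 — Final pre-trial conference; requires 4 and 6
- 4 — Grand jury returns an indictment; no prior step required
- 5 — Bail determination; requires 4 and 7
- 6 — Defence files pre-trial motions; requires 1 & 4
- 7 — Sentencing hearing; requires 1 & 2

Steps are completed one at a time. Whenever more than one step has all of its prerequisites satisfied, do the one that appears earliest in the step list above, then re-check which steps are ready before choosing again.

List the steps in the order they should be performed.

1, 2, 4, 6, 3, 7, 5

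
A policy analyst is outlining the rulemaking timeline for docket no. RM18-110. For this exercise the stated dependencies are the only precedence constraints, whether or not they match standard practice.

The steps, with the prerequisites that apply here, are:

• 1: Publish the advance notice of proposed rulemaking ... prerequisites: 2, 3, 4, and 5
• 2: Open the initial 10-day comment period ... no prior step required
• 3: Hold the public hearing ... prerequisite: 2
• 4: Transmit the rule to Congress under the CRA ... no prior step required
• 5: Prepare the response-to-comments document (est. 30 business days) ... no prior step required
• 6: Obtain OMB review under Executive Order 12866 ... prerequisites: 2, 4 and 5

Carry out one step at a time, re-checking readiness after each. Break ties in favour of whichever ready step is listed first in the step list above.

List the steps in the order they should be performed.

2, 4 and 5 have no prerequisites; 2 is listed earlier, so 2 is first.
Now 3, 4 and 5 have their prerequisites met. 3 is listed earlier, so 3 next.
Ready: 4 and 5. 4 is listed earlier → 4.
Next only 5 has its prerequisites met → 5.
1 and 6 are both available; 1 is listed earlier → 1.
6 needed 2, 4 and 5, now all done → 6.

2, 3, 4, 5, 1, 6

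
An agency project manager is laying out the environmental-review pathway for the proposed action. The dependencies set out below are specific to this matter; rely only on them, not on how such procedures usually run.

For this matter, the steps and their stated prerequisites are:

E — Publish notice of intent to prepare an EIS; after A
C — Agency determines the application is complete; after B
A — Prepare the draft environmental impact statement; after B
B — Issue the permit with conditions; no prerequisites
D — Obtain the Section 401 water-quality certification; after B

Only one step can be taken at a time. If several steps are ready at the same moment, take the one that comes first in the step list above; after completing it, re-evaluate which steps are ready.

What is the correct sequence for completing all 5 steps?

B → C → A → E → D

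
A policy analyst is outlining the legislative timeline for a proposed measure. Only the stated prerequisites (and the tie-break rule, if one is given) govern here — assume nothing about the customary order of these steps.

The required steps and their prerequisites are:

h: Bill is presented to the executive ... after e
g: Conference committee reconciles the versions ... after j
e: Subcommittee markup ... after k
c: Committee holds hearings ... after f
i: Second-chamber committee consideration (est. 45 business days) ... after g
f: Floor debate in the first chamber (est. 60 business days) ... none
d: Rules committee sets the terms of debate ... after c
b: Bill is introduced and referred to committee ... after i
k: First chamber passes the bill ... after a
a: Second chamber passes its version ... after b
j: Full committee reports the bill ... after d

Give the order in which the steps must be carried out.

Only f has no prerequisites, so it is first.
c needed f, now all done → c.
d is the only step now ready → d.
j needed d, now all done → j.
That leaves g as the only ready step → g.
That leaves i as the only ready step → i.
That leaves b as the only ready step → b.
a needed b, now all done → a.
That leaves k as the only ready step → k.
That leaves e as the only ready step → e.
h needed e, now all done → h.

f → c → d → j → g → i → b → a → k → e → h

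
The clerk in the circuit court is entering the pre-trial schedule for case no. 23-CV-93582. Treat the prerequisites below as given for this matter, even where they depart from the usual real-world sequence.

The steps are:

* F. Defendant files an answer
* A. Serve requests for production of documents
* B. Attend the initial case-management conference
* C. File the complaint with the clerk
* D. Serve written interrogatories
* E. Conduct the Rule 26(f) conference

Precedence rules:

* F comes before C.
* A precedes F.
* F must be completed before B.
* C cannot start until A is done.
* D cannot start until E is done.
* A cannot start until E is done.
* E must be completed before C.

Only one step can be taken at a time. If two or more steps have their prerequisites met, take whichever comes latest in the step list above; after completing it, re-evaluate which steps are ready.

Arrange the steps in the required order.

E, D, A, F, C, B

Only E has no prerequisites, so it is first.
Ready: D and A. D is listed later → D.
That leaves A as the only ready step → A.
That leaves F as the only ready step → F.
Ready: C and B. C is listed later → C.
B needed F, now all done → B.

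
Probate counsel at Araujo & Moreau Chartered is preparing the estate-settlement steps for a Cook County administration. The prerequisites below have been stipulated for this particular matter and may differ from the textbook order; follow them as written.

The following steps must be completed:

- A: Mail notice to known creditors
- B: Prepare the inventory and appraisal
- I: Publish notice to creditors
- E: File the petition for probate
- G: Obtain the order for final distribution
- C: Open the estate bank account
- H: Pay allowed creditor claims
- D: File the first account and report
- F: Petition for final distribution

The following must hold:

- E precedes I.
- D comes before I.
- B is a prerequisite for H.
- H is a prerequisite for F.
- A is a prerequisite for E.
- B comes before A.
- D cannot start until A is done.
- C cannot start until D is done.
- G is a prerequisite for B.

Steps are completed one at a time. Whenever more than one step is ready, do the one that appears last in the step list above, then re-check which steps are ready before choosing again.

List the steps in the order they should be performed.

G B H F A D C E I

G is the only step with nothing outstanding, so it goes first.
B needed G, now all done → B.
Ready: H and A. H is listed later → H.
Ready: F and A. F is listed later → F.
That leaves A as the only ready step → A.
Now D and E have their prerequisites met. D is listed later, so D next.
Ready: C and E. C is listed later → C.
E needed A, now all done → E.
Next only I has its prerequisites met → I.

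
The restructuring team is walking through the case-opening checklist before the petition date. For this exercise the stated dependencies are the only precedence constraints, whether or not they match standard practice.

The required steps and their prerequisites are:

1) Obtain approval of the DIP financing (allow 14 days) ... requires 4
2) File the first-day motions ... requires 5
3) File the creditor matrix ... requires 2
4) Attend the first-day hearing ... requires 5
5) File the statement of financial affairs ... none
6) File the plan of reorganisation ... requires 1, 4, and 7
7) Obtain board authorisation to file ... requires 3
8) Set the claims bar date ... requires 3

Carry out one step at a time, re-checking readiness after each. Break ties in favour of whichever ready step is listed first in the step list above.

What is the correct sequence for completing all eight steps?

5 has no prerequisites → 5 first.
Ready: 2 and 4. 2 is listed earlier → 2.
3 now also ready, so the ready set is {3, 4}; 3 is listed earlier → 3.
7 and 8 now also ready, so the ready set is {4, 7, 8}; 4 is listed earlier → 4.
1 now also ready, so the ready set is {1, 7, 8}; 1 is listed earlier → 1.
7 and 8 are both available; 7 is listed earlier → 7.
6 now also ready, so the ready set is {6, 8}; 6 is listed earlier → 6.
That leaves 8 as the only ready step → 8.

5 2 3 4 1 7 6 8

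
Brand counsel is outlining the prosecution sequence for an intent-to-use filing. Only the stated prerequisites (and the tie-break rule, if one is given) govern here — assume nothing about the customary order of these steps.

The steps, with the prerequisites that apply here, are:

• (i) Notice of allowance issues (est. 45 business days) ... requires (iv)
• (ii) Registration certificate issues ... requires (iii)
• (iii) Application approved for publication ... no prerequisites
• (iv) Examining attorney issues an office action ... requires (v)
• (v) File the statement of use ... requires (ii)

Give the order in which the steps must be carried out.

(iii), (ii), (v), (iv), (i)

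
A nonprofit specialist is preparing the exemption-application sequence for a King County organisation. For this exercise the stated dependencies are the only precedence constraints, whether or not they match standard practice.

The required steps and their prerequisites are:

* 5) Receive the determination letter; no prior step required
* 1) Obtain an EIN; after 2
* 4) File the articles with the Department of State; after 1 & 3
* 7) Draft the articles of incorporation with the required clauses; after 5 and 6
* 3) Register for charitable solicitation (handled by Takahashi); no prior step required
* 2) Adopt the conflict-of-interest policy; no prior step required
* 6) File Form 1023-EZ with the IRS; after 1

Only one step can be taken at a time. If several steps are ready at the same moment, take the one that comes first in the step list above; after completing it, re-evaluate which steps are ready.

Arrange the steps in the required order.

5, 3, 2, 1, 4, 6, 7

5, 3 and 2 have no prerequisites; 5 is listed earlier, so 5 is first.
Ready: 3 and 2. 3 is listed earlier → 3.
That leaves 2 as the only ready step → 2.
1 is the only step now ready → 1.
4 and 6 are both available; 4 is listed earlier → 4.
6 needed 1, now all done → 6.
7 is the only step now ready → 7.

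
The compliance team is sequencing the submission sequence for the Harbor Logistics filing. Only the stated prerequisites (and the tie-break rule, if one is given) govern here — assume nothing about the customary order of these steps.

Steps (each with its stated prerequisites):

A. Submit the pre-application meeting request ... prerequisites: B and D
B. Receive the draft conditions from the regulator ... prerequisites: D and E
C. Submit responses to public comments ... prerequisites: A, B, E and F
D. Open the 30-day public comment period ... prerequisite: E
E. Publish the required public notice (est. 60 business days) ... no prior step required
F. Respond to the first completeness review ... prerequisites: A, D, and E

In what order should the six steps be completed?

Only E has no prerequisites, so it is first.
That leaves D as the only ready step → D.
That leaves B as the only ready step → B.
A is the only step now ready → A.
Next only F has its prerequisites met → F.
C needed A, B, E and F, now all done → C.

E, D, B, A, F, C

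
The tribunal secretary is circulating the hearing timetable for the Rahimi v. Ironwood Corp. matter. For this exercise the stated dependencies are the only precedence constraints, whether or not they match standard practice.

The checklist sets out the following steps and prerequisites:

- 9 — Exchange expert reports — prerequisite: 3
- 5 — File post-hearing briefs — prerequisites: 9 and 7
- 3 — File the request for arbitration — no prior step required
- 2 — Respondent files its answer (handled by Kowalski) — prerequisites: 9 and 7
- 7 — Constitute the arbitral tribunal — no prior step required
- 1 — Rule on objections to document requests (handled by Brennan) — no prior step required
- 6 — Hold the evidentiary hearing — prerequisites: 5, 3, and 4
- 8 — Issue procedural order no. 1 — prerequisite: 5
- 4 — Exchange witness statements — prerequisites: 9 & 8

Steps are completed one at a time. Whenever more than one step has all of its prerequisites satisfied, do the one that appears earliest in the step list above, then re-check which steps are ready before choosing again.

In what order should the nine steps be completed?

3, 9, 7, 5, 2, 1, 8, 4, 6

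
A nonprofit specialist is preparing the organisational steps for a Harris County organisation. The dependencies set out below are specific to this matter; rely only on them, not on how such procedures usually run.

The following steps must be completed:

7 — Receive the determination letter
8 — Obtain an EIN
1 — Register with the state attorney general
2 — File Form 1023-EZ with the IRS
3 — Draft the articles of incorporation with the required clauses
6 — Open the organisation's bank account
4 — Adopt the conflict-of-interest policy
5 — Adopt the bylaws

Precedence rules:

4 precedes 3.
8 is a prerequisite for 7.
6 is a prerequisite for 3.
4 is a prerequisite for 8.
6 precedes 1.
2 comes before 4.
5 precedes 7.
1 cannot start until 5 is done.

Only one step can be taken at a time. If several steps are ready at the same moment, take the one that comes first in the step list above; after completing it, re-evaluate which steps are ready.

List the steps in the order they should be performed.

2, 6 and 5 have no prerequisites; 2 is listed earlier, so 2 is first.
6, 4 and 5 are all available; 6 is listed earlier → 6.
Ready: 4 and 5. 4 is listed earlier → 4.
8 and 3 now also ready, so the ready set is {8, 3, 5}; 8 is listed earlier → 8.
Ready: 3 and 5. 3 is listed earlier → 3.
That leaves 5 as the only ready step → 5.
Ready: 7 and 1. 7 is listed earlier → 7.
1 needed 6 and 5, now all done → 1.

2 → 6 → 4 → 8 → 3 → 5 → 7 → 1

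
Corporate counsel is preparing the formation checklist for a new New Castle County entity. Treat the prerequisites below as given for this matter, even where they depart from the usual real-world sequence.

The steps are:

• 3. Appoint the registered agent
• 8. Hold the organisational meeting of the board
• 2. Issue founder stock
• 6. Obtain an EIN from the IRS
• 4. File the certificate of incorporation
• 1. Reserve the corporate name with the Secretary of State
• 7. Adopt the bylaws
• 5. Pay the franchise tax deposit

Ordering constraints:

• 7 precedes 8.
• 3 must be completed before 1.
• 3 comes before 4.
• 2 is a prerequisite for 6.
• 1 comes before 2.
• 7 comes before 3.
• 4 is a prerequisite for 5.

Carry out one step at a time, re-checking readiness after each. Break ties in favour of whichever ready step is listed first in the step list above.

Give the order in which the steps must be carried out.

7 3 8 4 1 2 6 5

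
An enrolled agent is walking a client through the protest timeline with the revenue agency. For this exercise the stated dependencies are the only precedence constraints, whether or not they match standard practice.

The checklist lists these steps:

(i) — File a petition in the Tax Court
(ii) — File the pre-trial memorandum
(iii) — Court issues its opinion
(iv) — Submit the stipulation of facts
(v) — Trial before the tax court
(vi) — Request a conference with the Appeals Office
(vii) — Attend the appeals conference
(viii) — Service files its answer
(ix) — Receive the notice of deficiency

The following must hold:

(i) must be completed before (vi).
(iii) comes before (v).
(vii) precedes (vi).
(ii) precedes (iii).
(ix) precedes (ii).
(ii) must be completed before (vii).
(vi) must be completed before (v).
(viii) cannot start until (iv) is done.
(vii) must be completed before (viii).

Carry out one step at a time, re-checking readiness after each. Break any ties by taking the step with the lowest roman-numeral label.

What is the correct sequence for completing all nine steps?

Nothing is required for (i), (iv) and (ix). (i) has the earlier label → (i) first.
Now (iv) and (ix) have their prerequisites met. (iv) has the earlier label, so (iv) next.
(ix) is the only step now ready → (ix).
(ii) needed (ix), now all done → (ii).
Now (iii) and (vii) have their prerequisites met. (iii) has the earlier label, so (iii) next.
(vii) is the only step now ready → (vii).
(vi) and (viii) are both available; (vi) has the earlier label → (vi).
(v) now also ready, so the ready set is {(v), (viii)}; (v) has the earlier label → (v).
Next only (viii) has its prerequisites met → (viii).

(i), (iv), (ix), (ii), (iii), (vii), (vi), (v), (viii)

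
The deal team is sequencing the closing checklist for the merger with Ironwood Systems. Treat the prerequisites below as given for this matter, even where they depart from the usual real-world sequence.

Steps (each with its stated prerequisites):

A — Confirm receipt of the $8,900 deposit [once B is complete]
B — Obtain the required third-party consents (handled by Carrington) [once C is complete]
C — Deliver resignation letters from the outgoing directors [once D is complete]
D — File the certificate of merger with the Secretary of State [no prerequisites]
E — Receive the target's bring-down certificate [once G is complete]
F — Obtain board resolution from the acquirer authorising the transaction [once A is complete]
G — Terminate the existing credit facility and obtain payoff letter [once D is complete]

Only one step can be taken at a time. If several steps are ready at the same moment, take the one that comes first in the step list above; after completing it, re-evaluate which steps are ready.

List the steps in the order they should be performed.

D → C → B → A → F → G → E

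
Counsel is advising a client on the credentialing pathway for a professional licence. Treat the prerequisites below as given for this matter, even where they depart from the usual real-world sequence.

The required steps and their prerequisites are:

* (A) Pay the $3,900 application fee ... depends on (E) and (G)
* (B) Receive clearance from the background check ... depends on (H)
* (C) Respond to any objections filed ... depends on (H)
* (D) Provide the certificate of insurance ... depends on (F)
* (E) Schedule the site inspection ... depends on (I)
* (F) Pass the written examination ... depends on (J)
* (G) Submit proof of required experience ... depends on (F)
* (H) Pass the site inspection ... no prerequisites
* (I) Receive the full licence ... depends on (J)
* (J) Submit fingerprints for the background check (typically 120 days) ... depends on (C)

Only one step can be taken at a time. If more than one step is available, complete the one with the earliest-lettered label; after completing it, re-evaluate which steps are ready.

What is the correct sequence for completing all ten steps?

(H), (B), (C), (J), (F), (D), (G), (I), (E), (A)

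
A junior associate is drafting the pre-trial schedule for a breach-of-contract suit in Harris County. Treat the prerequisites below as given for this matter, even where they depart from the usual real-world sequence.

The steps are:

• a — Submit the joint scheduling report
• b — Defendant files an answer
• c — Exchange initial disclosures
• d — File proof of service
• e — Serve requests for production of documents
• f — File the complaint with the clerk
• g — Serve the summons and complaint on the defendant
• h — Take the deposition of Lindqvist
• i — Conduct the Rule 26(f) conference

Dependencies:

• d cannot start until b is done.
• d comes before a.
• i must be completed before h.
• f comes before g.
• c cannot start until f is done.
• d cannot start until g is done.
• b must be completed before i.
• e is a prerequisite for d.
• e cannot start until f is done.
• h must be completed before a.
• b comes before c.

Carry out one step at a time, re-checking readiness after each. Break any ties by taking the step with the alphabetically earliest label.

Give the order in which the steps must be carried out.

b and f have no prerequisites; b has the earlier label, so b is first.
f and i are both available; f has the earlier label → f.
Ready: c, e, g and i. c has the earlier label → c.
e, g and i are all available; e has the earlier label → e.
g and i are both available; g has the earlier label → g.
d and i are both available; d has the earlier label → d.
Next only i has its prerequisites met → i.
h is the only step now ready → h.
That leaves a as the only ready step → a.

b f c e g d i h a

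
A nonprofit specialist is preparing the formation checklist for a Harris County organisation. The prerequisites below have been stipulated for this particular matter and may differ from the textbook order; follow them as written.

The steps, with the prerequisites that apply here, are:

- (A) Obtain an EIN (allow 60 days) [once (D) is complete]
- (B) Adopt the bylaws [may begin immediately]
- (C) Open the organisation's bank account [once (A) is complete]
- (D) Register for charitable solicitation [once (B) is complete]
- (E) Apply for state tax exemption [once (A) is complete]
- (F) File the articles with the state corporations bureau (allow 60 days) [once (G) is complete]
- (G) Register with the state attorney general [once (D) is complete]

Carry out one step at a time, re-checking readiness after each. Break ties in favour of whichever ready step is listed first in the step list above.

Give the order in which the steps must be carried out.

Only (B) has no prerequisites, so it is first.
Next only (D) has its prerequisites met → (D).
Ready: (A) and (G). (A) is listed earlier → (A).
Now (C), (E) and (G) have their prerequisites met. (C) is listed earlier, so (C) next.
(E) and (G) are both available; (E) is listed earlier → (E).
(G) needed (D), now all done → (G).
(F) is the only step now ready → (F).

(B), (D), (A), (C), (E), (G), (F)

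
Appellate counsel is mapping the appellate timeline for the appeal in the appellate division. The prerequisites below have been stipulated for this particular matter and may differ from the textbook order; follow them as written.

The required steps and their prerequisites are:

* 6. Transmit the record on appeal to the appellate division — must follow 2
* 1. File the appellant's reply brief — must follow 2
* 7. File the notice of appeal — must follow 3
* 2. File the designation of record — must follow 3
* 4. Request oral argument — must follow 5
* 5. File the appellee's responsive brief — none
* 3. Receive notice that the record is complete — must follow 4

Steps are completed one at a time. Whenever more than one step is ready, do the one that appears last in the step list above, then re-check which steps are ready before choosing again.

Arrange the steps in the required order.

Only 5 has no prerequisites, so it is first.
Next only 4 has its prerequisites met → 4.
3 needed 4, now all done → 3.
2 and 7 are both available; 2 is listed later → 2.
Ready: 7, 1 and 6. 7 is listed later → 7.
Ready: 1 and 6. 1 is listed later → 1.
6 is the only step now ready → 6.

5, 4, 3, 2, 7, 1, 6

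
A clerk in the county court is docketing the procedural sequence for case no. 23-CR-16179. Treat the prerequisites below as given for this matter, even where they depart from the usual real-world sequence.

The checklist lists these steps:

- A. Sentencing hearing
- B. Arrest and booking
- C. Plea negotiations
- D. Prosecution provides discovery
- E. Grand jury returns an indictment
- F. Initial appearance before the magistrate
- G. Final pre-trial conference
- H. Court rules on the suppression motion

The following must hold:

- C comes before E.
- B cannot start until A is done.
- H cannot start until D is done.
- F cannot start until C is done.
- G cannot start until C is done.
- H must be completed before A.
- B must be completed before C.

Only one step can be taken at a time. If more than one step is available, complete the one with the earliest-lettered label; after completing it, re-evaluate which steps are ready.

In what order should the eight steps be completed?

D has no prerequisites → D first.
H is the only step now ready → H.
A is the only step now ready → A.
B is the only step now ready → B.
Next only C has its prerequisites met → C.
E, F and G are all available; E has the earlier label → E.
F and G are both available; F has the earlier label → F.
That leaves G as the only ready step → G.

D → H → A → B → C → E → F → G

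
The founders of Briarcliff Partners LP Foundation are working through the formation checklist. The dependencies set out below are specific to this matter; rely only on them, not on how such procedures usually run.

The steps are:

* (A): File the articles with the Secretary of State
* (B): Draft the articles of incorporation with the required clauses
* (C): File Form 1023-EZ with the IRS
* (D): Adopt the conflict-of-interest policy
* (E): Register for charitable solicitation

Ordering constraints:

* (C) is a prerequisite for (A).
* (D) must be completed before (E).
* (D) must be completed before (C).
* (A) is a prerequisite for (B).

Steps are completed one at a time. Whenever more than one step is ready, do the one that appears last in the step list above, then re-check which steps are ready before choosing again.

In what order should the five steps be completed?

(D), (E), (C), (A), (B)

(D) has no prerequisites → (D) first.
Ready: (E) and (C). (E) is listed later → (E).
(C) needed (D), now all done → (C).
(A) needed (C), now all done → (A).
(B) is the only step now ready → (B).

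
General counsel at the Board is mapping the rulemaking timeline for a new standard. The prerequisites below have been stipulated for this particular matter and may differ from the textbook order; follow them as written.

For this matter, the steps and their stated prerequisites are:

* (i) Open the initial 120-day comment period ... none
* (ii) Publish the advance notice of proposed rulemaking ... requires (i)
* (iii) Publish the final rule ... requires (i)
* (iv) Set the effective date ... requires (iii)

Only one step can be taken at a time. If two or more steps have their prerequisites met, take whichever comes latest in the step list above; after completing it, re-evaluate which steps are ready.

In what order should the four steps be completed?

(i) is the only step with nothing outstanding, so it goes first.
Now (iii) and (ii) have their prerequisites met. (iii) is listed later, so (iii) next.
(iv) now also ready, so the ready set is {(iv), (ii)}; (iv) is listed later → (iv).
Next only (ii) has its prerequisites met → (ii).

(i) → (iii) → (iv) → (ii)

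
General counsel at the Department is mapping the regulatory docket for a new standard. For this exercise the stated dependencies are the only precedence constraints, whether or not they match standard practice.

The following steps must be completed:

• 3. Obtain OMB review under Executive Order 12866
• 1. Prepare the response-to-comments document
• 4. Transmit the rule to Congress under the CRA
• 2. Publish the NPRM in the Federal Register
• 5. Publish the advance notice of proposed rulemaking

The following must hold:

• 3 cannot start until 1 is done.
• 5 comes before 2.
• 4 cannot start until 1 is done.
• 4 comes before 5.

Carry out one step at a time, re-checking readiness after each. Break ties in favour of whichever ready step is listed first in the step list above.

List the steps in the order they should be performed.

1 3 4 5 2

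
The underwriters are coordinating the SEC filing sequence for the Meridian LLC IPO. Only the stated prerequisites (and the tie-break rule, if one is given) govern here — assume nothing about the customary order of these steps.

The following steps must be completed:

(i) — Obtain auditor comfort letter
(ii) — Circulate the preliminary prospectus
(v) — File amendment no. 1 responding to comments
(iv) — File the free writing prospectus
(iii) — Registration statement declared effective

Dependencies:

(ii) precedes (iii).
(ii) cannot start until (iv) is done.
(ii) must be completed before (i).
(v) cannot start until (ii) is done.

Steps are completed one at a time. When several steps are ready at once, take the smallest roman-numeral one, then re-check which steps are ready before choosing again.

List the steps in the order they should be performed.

(iv), (ii), (i), (iii), (v)

(iv) is the only step with nothing outstanding, so it goes first.
Next only (ii) has its prerequisites met → (ii).
Now (i), (iii) and (v) have their prerequisites met. (i) has the earlier label, so (i) next.
(iii) and (v) are both available; (iii) has the earlier label → (iii).
That leaves (v) as the only ready step → (v).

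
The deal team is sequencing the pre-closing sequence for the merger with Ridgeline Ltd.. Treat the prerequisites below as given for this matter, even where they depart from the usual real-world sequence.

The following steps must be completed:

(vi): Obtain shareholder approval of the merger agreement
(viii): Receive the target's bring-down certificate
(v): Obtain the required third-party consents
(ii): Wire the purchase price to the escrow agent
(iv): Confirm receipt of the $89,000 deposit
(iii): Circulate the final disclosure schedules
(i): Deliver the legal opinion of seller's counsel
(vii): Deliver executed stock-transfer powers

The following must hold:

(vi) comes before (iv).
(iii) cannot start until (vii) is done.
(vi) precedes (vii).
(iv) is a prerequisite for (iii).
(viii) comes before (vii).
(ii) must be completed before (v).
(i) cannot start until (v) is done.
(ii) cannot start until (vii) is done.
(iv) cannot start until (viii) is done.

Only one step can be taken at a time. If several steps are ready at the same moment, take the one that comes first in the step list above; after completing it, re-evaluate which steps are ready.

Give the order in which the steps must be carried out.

(vi), (viii), (iv), (vii), (ii), (v), (iii), (i)

Nothing is required for (vi) and (viii). (vi) is listed earlier → (vi) first.
(viii) is the only step now ready → (viii).
Now (iv) and (vii) have their prerequisites met. (iv) is listed earlier, so (iv) next.
(vii) is the only step now ready → (vii).
(ii) and (iii) are both available; (ii) is listed earlier → (ii).
Ready: (v) and (iii). (v) is listed earlier → (v).
(i) now also ready, so the ready set is {(iii), (i)}; (iii) is listed earlier → (iii).
(i) needed (v), now all done → (i).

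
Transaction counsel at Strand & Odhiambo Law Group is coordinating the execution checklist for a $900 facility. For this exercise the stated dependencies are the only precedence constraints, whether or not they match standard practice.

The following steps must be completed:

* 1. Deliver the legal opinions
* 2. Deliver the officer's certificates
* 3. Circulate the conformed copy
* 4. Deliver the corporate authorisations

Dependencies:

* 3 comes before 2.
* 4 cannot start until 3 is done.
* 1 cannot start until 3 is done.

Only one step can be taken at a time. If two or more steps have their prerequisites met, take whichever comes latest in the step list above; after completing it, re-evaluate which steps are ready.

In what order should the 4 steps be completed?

Only 3 has no prerequisites, so it is first.
Now 4, 2 and 1 have their prerequisites met. 4 is listed later, so 4 next.
Now 2 and 1 have their prerequisites met. 2 is listed later, so 2 next.
Next only 1 has its prerequisites met → 1.

3 → 4 → 2 → 1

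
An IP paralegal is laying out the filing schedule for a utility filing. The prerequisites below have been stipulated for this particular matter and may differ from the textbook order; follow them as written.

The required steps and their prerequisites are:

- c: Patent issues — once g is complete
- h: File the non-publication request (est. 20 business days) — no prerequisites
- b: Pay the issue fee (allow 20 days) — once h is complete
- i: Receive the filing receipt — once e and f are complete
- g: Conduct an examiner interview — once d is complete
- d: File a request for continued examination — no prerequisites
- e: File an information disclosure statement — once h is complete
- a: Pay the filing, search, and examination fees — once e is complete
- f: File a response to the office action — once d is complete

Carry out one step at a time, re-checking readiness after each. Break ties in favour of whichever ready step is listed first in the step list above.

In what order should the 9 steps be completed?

Nothing is required for h and d. h is listed earlier → h first.
b and e now also ready, so the ready set is {b, d, e}; b is listed earlier → b.
Now d and e have their prerequisites met. d is listed earlier, so d next.
Now g, e and f have their prerequisites met. g is listed earlier, so g next.
c now also ready, so the ready set is {c, e, f}; c is listed earlier → c.
e and f are both available; e is listed earlier → e.
Ready: a and f. a is listed earlier → a.
f needed d, now all done → f.
That leaves i as the only ready step → i.

h b d g c e a f i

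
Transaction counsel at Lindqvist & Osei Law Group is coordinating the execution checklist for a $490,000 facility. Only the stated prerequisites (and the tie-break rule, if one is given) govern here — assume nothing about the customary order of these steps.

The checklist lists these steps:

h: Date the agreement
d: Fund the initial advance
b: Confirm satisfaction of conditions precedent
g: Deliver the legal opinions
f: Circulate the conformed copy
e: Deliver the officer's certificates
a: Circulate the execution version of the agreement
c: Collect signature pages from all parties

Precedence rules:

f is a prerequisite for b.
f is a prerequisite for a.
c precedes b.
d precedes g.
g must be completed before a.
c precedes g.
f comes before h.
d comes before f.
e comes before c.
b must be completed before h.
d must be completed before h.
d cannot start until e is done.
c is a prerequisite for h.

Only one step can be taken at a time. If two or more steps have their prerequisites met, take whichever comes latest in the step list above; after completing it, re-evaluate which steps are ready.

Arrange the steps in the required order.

e c d f g a b h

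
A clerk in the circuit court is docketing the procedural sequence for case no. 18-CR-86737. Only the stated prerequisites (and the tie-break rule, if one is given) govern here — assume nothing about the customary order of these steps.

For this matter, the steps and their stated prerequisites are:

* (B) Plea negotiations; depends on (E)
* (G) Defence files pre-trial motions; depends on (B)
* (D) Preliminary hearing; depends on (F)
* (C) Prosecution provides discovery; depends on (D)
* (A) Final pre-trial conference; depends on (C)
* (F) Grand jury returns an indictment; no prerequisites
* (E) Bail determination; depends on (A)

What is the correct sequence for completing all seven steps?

(F), (D), (C), (A), (E), (B), (G)

Only (F) has no prerequisites, so it is first.
That leaves (D) as the only ready step → (D).
Next only (C) has its prerequisites met → (C).
(A) needed (C), now all done → (A).
That leaves (E) as the only ready step → (E).
That leaves (B) as the only ready step → (B).
That leaves (G) as the only ready step → (G).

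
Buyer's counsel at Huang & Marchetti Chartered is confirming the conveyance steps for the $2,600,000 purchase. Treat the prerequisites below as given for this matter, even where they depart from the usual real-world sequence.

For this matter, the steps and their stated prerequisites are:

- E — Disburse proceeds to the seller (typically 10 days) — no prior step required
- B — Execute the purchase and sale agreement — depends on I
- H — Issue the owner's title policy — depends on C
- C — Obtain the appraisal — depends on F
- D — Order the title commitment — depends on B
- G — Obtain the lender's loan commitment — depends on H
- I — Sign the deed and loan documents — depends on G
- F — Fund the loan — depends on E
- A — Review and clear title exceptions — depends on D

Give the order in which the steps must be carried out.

E, F, C, H, G, I, B, D, A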